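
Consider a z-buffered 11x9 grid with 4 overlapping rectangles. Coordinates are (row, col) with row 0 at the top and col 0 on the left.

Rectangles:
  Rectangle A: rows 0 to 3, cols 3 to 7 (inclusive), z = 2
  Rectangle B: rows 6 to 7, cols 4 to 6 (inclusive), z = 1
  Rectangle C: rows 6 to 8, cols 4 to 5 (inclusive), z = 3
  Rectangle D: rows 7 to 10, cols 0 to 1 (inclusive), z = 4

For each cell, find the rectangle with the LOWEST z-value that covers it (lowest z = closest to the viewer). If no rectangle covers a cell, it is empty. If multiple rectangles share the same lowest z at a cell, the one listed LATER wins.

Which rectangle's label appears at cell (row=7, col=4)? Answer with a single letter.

Answer: B

Derivation:
Check cell (7,4):
  A: rows 0-3 cols 3-7 -> outside (row miss)
  B: rows 6-7 cols 4-6 z=1 -> covers; best now B (z=1)
  C: rows 6-8 cols 4-5 z=3 -> covers; best now B (z=1)
  D: rows 7-10 cols 0-1 -> outside (col miss)
Winner: B at z=1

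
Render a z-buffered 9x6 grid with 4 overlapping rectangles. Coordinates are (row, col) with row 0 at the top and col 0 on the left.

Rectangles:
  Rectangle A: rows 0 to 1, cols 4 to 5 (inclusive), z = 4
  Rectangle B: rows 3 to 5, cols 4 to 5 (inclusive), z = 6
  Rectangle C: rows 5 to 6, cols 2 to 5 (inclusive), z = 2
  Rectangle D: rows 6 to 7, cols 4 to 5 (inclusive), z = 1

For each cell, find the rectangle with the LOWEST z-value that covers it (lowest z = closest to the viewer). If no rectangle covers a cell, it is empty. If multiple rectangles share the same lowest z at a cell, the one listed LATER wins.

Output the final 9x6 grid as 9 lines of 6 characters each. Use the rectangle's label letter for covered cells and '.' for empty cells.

....AA
....AA
......
....BB
....BB
..CCCC
..CCDD
....DD
......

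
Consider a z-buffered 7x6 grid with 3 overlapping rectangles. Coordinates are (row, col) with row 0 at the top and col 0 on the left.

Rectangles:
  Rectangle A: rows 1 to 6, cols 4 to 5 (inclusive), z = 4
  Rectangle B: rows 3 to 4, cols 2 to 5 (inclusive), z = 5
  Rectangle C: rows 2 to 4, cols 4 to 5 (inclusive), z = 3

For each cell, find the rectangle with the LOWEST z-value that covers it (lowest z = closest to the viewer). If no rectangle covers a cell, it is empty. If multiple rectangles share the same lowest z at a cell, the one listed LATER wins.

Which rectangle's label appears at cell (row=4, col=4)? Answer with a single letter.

Answer: C

Derivation:
Check cell (4,4):
  A: rows 1-6 cols 4-5 z=4 -> covers; best now A (z=4)
  B: rows 3-4 cols 2-5 z=5 -> covers; best now A (z=4)
  C: rows 2-4 cols 4-5 z=3 -> covers; best now C (z=3)
Winner: C at z=3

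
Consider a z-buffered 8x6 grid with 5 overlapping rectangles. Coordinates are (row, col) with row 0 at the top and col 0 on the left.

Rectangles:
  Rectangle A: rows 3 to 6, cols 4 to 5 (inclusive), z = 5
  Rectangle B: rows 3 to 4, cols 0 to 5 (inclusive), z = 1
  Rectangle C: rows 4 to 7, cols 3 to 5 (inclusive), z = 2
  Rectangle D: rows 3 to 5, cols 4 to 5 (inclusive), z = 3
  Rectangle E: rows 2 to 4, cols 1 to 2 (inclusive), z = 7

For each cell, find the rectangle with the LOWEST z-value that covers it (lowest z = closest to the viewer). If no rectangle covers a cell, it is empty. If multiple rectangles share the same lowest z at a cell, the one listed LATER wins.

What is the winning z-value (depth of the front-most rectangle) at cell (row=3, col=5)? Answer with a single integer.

Answer: 1

Derivation:
Check cell (3,5):
  A: rows 3-6 cols 4-5 z=5 -> covers; best now A (z=5)
  B: rows 3-4 cols 0-5 z=1 -> covers; best now B (z=1)
  C: rows 4-7 cols 3-5 -> outside (row miss)
  D: rows 3-5 cols 4-5 z=3 -> covers; best now B (z=1)
  E: rows 2-4 cols 1-2 -> outside (col miss)
Winner: B at z=1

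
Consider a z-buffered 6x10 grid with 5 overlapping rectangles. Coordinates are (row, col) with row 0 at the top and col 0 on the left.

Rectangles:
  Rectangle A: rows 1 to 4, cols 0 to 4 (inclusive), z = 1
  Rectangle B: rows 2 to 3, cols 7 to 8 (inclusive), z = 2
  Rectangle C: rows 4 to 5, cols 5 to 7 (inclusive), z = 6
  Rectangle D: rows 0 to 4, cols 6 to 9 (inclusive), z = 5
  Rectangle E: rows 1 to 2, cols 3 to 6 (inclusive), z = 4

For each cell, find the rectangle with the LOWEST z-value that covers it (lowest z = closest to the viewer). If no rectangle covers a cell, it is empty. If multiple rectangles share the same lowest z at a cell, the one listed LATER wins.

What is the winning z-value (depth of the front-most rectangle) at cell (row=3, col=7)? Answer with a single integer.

Check cell (3,7):
  A: rows 1-4 cols 0-4 -> outside (col miss)
  B: rows 2-3 cols 7-8 z=2 -> covers; best now B (z=2)
  C: rows 4-5 cols 5-7 -> outside (row miss)
  D: rows 0-4 cols 6-9 z=5 -> covers; best now B (z=2)
  E: rows 1-2 cols 3-6 -> outside (row miss)
Winner: B at z=2

Answer: 2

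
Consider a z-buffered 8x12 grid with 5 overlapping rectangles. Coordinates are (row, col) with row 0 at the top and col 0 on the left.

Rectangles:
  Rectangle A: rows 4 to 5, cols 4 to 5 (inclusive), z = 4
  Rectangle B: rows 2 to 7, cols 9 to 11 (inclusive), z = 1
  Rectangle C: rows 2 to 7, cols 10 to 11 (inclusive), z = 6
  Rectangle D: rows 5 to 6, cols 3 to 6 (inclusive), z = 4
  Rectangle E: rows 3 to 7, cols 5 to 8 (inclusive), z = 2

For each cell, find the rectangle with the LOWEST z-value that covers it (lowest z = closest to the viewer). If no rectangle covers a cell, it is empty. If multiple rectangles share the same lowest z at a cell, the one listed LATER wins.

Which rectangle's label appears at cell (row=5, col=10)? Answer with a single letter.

Answer: B

Derivation:
Check cell (5,10):
  A: rows 4-5 cols 4-5 -> outside (col miss)
  B: rows 2-7 cols 9-11 z=1 -> covers; best now B (z=1)
  C: rows 2-7 cols 10-11 z=6 -> covers; best now B (z=1)
  D: rows 5-6 cols 3-6 -> outside (col miss)
  E: rows 3-7 cols 5-8 -> outside (col miss)
Winner: B at z=1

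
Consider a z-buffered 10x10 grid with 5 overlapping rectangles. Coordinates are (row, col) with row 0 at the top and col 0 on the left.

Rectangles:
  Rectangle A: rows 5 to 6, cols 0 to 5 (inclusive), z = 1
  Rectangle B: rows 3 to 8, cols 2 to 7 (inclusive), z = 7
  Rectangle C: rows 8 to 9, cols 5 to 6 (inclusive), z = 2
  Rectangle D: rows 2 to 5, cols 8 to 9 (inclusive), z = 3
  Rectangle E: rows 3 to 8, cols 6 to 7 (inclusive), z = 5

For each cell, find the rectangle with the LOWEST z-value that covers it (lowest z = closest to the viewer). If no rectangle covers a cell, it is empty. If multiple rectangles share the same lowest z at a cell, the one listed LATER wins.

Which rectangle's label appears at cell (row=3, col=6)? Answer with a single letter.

Check cell (3,6):
  A: rows 5-6 cols 0-5 -> outside (row miss)
  B: rows 3-8 cols 2-7 z=7 -> covers; best now B (z=7)
  C: rows 8-9 cols 5-6 -> outside (row miss)
  D: rows 2-5 cols 8-9 -> outside (col miss)
  E: rows 3-8 cols 6-7 z=5 -> covers; best now E (z=5)
Winner: E at z=5

Answer: E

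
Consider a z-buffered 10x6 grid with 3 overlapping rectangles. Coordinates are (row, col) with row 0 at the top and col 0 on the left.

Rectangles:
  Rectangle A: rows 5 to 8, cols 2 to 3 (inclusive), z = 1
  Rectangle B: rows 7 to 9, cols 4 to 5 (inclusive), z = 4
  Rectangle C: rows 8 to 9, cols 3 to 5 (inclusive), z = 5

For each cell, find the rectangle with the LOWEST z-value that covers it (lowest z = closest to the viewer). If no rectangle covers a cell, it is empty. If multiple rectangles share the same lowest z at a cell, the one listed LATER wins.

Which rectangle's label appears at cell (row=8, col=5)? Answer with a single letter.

Check cell (8,5):
  A: rows 5-8 cols 2-3 -> outside (col miss)
  B: rows 7-9 cols 4-5 z=4 -> covers; best now B (z=4)
  C: rows 8-9 cols 3-5 z=5 -> covers; best now B (z=4)
Winner: B at z=4

Answer: B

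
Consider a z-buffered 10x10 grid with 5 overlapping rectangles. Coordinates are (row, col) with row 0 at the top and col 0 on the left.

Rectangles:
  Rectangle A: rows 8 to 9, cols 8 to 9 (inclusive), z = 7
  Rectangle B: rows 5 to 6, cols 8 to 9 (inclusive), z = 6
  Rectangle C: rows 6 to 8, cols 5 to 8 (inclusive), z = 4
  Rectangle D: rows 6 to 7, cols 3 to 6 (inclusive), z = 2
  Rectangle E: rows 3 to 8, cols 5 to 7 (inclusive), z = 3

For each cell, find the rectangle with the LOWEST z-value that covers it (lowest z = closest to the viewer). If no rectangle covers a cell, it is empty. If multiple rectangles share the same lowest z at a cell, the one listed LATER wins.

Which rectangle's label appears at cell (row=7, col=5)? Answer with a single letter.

Check cell (7,5):
  A: rows 8-9 cols 8-9 -> outside (row miss)
  B: rows 5-6 cols 8-9 -> outside (row miss)
  C: rows 6-8 cols 5-8 z=4 -> covers; best now C (z=4)
  D: rows 6-7 cols 3-6 z=2 -> covers; best now D (z=2)
  E: rows 3-8 cols 5-7 z=3 -> covers; best now D (z=2)
Winner: D at z=2

Answer: D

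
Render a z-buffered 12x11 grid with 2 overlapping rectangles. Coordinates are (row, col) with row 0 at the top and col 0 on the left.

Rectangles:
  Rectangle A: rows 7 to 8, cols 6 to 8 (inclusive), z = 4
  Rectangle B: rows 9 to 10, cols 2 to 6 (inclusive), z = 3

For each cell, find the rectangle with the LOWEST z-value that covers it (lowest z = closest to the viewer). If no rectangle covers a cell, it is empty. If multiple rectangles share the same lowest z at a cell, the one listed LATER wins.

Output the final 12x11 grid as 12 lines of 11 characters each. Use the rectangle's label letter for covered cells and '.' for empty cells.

...........
...........
...........
...........
...........
...........
...........
......AAA..
......AAA..
..BBBBB....
..BBBBB....
...........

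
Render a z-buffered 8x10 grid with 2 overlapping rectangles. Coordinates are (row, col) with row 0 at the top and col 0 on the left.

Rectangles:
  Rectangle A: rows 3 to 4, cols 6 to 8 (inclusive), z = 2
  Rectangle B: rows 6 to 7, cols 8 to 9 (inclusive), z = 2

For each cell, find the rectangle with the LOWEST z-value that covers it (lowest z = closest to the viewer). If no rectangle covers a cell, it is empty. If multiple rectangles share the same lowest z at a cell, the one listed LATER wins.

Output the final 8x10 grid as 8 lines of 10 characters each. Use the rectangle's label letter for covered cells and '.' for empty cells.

..........
..........
..........
......AAA.
......AAA.
..........
........BB
........BB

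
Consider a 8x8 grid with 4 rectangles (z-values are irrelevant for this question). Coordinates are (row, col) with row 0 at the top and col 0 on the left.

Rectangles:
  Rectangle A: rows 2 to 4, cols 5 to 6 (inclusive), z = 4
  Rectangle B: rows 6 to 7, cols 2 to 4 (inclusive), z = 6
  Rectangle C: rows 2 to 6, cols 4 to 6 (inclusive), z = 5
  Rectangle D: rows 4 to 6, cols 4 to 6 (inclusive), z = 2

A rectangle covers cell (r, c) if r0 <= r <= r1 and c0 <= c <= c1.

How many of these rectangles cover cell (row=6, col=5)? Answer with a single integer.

Check cell (6,5):
  A: rows 2-4 cols 5-6 -> outside (row miss)
  B: rows 6-7 cols 2-4 -> outside (col miss)
  C: rows 2-6 cols 4-6 -> covers
  D: rows 4-6 cols 4-6 -> covers
Count covering = 2

Answer: 2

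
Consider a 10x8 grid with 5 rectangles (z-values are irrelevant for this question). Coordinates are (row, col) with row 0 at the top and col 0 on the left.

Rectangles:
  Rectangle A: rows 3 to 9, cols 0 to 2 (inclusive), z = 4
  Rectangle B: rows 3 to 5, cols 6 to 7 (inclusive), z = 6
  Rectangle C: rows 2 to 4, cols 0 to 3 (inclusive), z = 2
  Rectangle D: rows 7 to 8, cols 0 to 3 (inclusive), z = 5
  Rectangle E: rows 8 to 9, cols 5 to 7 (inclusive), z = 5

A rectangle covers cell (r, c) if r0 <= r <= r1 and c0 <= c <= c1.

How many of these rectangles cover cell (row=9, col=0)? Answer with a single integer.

Check cell (9,0):
  A: rows 3-9 cols 0-2 -> covers
  B: rows 3-5 cols 6-7 -> outside (row miss)
  C: rows 2-4 cols 0-3 -> outside (row miss)
  D: rows 7-8 cols 0-3 -> outside (row miss)
  E: rows 8-9 cols 5-7 -> outside (col miss)
Count covering = 1

Answer: 1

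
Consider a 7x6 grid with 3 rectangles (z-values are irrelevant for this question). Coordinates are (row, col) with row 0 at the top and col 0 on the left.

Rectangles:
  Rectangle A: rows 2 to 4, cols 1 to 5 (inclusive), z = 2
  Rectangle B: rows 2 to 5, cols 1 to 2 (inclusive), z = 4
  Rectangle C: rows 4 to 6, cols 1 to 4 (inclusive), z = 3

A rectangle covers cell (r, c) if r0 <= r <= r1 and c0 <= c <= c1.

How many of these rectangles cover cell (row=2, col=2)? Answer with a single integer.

Check cell (2,2):
  A: rows 2-4 cols 1-5 -> covers
  B: rows 2-5 cols 1-2 -> covers
  C: rows 4-6 cols 1-4 -> outside (row miss)
Count covering = 2

Answer: 2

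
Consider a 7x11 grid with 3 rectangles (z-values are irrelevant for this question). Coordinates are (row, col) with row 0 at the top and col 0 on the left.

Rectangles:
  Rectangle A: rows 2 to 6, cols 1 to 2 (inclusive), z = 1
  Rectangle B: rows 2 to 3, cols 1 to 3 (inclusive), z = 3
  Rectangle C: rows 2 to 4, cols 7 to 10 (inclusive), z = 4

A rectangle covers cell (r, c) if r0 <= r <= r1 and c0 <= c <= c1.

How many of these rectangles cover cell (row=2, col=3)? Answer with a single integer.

Answer: 1

Derivation:
Check cell (2,3):
  A: rows 2-6 cols 1-2 -> outside (col miss)
  B: rows 2-3 cols 1-3 -> covers
  C: rows 2-4 cols 7-10 -> outside (col miss)
Count covering = 1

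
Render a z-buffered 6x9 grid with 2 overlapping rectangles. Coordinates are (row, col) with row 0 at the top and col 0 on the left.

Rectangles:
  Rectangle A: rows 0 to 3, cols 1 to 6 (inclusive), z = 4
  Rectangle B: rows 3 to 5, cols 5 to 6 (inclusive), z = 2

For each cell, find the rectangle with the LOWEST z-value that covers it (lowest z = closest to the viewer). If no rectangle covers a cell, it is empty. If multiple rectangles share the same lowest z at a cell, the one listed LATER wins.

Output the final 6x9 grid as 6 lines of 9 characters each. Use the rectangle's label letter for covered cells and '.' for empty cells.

.AAAAAA..
.AAAAAA..
.AAAAAA..
.AAAABB..
.....BB..
.....BB..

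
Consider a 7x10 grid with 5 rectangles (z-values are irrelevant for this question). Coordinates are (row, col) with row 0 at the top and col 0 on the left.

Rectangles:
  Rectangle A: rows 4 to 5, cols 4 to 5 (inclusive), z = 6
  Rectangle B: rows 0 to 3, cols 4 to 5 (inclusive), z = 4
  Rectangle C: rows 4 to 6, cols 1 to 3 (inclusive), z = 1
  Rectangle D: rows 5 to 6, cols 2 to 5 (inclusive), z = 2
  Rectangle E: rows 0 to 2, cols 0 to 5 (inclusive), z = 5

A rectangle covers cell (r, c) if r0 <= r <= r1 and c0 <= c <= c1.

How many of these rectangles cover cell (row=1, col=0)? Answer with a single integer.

Answer: 1

Derivation:
Check cell (1,0):
  A: rows 4-5 cols 4-5 -> outside (row miss)
  B: rows 0-3 cols 4-5 -> outside (col miss)
  C: rows 4-6 cols 1-3 -> outside (row miss)
  D: rows 5-6 cols 2-5 -> outside (row miss)
  E: rows 0-2 cols 0-5 -> covers
Count covering = 1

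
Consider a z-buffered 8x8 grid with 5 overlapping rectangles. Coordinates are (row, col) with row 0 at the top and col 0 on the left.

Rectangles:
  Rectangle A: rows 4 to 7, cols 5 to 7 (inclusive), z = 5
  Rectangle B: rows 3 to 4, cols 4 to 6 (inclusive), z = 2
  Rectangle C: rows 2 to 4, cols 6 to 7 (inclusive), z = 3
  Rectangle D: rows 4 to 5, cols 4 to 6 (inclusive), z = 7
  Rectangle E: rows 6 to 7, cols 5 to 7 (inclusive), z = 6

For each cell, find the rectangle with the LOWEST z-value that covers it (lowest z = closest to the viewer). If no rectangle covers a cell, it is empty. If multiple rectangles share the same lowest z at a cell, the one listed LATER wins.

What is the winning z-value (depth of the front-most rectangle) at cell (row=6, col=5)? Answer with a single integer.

Check cell (6,5):
  A: rows 4-7 cols 5-7 z=5 -> covers; best now A (z=5)
  B: rows 3-4 cols 4-6 -> outside (row miss)
  C: rows 2-4 cols 6-7 -> outside (row miss)
  D: rows 4-5 cols 4-6 -> outside (row miss)
  E: rows 6-7 cols 5-7 z=6 -> covers; best now A (z=5)
Winner: A at z=5

Answer: 5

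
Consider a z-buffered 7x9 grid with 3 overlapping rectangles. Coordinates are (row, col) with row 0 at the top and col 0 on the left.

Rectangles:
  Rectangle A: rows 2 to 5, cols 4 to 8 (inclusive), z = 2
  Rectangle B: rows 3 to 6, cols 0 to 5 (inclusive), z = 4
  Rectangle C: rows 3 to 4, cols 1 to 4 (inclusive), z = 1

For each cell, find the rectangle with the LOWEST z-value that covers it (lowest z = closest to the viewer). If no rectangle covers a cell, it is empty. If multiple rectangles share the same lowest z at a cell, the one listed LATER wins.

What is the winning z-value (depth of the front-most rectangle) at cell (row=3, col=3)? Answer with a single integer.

Answer: 1

Derivation:
Check cell (3,3):
  A: rows 2-5 cols 4-8 -> outside (col miss)
  B: rows 3-6 cols 0-5 z=4 -> covers; best now B (z=4)
  C: rows 3-4 cols 1-4 z=1 -> covers; best now C (z=1)
Winner: C at z=1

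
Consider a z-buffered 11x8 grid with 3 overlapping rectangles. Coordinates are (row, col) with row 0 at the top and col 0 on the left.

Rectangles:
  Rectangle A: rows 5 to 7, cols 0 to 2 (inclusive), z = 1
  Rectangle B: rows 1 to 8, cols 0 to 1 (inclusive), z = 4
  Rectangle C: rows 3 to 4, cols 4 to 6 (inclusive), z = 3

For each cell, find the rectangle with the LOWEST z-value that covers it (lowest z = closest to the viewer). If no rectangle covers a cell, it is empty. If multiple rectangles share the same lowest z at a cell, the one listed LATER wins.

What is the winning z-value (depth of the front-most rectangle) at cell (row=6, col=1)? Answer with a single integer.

Answer: 1

Derivation:
Check cell (6,1):
  A: rows 5-7 cols 0-2 z=1 -> covers; best now A (z=1)
  B: rows 1-8 cols 0-1 z=4 -> covers; best now A (z=1)
  C: rows 3-4 cols 4-6 -> outside (row miss)
Winner: A at z=1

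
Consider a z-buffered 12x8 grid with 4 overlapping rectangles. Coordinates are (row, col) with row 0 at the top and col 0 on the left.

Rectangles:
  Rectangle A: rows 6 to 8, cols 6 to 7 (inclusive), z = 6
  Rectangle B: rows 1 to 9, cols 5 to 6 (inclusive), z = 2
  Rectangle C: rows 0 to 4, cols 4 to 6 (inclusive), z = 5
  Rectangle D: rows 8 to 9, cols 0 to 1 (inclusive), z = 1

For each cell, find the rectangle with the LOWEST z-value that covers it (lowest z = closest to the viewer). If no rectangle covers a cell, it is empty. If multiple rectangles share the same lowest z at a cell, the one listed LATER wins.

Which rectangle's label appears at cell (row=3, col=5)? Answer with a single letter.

Check cell (3,5):
  A: rows 6-8 cols 6-7 -> outside (row miss)
  B: rows 1-9 cols 5-6 z=2 -> covers; best now B (z=2)
  C: rows 0-4 cols 4-6 z=5 -> covers; best now B (z=2)
  D: rows 8-9 cols 0-1 -> outside (row miss)
Winner: B at z=2

Answer: B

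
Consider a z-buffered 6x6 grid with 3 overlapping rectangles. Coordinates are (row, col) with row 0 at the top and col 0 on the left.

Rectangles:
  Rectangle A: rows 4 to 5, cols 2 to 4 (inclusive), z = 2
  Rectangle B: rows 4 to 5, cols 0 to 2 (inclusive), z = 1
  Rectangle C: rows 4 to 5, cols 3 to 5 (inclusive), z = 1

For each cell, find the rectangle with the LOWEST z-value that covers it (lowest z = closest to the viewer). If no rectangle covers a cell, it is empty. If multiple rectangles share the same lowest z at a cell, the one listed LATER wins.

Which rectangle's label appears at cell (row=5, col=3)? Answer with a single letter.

Check cell (5,3):
  A: rows 4-5 cols 2-4 z=2 -> covers; best now A (z=2)
  B: rows 4-5 cols 0-2 -> outside (col miss)
  C: rows 4-5 cols 3-5 z=1 -> covers; best now C (z=1)
Winner: C at z=1

Answer: C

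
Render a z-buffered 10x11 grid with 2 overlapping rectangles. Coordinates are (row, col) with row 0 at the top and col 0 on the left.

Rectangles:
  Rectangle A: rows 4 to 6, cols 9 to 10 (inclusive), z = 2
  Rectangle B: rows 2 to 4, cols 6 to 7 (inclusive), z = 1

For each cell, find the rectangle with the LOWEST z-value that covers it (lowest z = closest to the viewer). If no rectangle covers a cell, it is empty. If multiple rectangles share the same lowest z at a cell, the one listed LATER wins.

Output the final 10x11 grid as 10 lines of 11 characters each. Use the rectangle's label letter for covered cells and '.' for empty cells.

...........
...........
......BB...
......BB...
......BB.AA
.........AA
.........AA
...........
...........
...........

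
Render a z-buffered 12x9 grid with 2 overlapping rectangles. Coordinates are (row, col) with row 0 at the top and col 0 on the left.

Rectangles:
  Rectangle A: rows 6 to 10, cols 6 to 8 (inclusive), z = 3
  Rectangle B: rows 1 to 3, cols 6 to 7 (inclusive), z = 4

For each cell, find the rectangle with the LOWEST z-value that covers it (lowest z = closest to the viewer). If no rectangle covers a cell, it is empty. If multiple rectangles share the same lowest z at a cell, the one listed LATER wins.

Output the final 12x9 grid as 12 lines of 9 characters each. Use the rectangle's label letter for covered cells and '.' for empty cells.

.........
......BB.
......BB.
......BB.
.........
.........
......AAA
......AAA
......AAA
......AAA
......AAA
.........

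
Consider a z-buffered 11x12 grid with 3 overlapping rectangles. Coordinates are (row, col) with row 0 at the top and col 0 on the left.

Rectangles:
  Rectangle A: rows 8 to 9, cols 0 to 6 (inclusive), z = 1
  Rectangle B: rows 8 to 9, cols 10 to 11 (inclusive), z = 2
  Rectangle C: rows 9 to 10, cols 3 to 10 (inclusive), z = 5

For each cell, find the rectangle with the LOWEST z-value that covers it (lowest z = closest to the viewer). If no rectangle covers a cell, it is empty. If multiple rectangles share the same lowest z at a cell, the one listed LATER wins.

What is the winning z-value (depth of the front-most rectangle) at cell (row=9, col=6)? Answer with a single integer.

Answer: 1

Derivation:
Check cell (9,6):
  A: rows 8-9 cols 0-6 z=1 -> covers; best now A (z=1)
  B: rows 8-9 cols 10-11 -> outside (col miss)
  C: rows 9-10 cols 3-10 z=5 -> covers; best now A (z=1)
Winner: A at z=1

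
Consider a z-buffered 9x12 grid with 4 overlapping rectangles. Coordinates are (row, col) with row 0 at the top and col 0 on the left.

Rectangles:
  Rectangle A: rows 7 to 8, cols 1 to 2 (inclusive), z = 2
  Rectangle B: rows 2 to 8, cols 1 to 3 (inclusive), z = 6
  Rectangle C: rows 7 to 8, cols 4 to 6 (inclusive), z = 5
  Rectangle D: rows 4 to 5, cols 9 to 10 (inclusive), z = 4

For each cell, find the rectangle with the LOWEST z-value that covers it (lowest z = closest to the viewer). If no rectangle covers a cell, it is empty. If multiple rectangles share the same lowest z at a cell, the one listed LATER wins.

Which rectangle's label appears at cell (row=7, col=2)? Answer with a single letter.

Check cell (7,2):
  A: rows 7-8 cols 1-2 z=2 -> covers; best now A (z=2)
  B: rows 2-8 cols 1-3 z=6 -> covers; best now A (z=2)
  C: rows 7-8 cols 4-6 -> outside (col miss)
  D: rows 4-5 cols 9-10 -> outside (row miss)
Winner: A at z=2

Answer: A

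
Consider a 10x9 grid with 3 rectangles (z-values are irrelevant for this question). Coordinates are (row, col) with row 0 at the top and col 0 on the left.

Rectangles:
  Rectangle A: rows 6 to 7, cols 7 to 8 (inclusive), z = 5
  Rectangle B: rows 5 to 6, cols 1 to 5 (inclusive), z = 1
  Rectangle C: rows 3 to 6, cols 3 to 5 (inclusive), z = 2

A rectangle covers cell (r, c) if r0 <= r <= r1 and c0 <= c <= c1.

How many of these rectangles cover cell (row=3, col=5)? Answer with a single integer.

Check cell (3,5):
  A: rows 6-7 cols 7-8 -> outside (row miss)
  B: rows 5-6 cols 1-5 -> outside (row miss)
  C: rows 3-6 cols 3-5 -> covers
Count covering = 1

Answer: 1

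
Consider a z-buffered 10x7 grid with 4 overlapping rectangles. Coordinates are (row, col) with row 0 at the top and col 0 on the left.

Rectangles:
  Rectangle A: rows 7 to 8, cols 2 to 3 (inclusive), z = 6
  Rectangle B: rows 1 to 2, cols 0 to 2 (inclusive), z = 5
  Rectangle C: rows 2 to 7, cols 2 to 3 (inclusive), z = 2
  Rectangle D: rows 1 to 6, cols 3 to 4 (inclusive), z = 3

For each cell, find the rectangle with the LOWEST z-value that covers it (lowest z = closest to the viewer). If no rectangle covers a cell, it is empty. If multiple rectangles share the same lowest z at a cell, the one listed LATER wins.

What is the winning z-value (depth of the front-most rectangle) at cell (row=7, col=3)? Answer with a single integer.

Check cell (7,3):
  A: rows 7-8 cols 2-3 z=6 -> covers; best now A (z=6)
  B: rows 1-2 cols 0-2 -> outside (row miss)
  C: rows 2-7 cols 2-3 z=2 -> covers; best now C (z=2)
  D: rows 1-6 cols 3-4 -> outside (row miss)
Winner: C at z=2

Answer: 2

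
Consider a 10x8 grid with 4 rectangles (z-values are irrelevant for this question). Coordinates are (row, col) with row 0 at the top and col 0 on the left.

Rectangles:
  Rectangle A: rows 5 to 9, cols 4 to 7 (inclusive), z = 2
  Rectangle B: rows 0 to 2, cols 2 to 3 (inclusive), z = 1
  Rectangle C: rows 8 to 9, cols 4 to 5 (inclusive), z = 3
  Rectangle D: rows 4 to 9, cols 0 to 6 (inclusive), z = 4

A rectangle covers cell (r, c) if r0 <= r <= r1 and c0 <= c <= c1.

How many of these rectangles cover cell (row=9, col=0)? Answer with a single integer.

Check cell (9,0):
  A: rows 5-9 cols 4-7 -> outside (col miss)
  B: rows 0-2 cols 2-3 -> outside (row miss)
  C: rows 8-9 cols 4-5 -> outside (col miss)
  D: rows 4-9 cols 0-6 -> covers
Count covering = 1

Answer: 1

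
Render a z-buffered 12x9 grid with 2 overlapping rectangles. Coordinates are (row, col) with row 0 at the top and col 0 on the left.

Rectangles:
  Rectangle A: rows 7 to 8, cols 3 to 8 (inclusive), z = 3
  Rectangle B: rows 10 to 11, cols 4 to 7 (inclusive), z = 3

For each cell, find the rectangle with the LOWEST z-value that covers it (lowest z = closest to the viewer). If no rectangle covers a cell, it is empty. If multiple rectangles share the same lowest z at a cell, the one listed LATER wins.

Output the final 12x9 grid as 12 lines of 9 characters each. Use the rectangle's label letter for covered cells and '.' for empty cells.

.........
.........
.........
.........
.........
.........
.........
...AAAAAA
...AAAAAA
.........
....BBBB.
....BBBB.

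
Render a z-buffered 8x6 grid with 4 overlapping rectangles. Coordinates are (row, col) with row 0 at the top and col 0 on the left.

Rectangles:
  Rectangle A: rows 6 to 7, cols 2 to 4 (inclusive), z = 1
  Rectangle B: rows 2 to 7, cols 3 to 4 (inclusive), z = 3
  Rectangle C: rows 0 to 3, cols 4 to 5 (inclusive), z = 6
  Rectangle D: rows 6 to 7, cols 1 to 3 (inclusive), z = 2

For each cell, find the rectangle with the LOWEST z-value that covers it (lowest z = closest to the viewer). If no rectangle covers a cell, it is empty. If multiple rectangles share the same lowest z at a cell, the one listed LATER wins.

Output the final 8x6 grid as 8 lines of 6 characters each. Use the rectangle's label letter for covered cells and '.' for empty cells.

....CC
....CC
...BBC
...BBC
...BB.
...BB.
.DAAA.
.DAAA.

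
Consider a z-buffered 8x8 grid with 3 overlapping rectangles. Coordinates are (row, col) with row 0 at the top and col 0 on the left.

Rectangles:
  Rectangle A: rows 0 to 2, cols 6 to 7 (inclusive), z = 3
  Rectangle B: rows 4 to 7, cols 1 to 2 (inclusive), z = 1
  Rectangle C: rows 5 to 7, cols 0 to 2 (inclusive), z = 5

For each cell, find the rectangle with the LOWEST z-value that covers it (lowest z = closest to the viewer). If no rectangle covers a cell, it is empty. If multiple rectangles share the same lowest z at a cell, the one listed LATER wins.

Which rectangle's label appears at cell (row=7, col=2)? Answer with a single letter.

Answer: B

Derivation:
Check cell (7,2):
  A: rows 0-2 cols 6-7 -> outside (row miss)
  B: rows 4-7 cols 1-2 z=1 -> covers; best now B (z=1)
  C: rows 5-7 cols 0-2 z=5 -> covers; best now B (z=1)
Winner: B at z=1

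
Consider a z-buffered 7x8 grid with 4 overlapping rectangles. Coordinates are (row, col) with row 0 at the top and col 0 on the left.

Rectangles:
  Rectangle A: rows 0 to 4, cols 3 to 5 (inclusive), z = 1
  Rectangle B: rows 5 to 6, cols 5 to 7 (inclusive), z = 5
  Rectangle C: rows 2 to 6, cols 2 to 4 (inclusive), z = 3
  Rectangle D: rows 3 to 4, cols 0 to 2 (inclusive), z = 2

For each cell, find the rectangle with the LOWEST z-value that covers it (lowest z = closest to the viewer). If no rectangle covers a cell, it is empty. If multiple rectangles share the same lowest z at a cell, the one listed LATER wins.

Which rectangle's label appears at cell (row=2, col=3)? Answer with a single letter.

Answer: A

Derivation:
Check cell (2,3):
  A: rows 0-4 cols 3-5 z=1 -> covers; best now A (z=1)
  B: rows 5-6 cols 5-7 -> outside (row miss)
  C: rows 2-6 cols 2-4 z=3 -> covers; best now A (z=1)
  D: rows 3-4 cols 0-2 -> outside (row miss)
Winner: A at z=1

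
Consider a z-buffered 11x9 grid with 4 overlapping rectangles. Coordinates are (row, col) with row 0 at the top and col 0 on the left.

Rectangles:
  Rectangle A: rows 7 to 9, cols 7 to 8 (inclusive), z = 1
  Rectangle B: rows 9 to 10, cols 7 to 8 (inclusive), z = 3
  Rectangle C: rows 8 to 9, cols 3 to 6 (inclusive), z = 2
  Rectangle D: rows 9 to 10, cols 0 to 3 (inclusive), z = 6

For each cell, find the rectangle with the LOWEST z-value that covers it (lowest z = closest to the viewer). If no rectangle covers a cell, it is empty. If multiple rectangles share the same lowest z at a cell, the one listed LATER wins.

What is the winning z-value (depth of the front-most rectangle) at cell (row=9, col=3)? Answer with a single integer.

Check cell (9,3):
  A: rows 7-9 cols 7-8 -> outside (col miss)
  B: rows 9-10 cols 7-8 -> outside (col miss)
  C: rows 8-9 cols 3-6 z=2 -> covers; best now C (z=2)
  D: rows 9-10 cols 0-3 z=6 -> covers; best now C (z=2)
Winner: C at z=2

Answer: 2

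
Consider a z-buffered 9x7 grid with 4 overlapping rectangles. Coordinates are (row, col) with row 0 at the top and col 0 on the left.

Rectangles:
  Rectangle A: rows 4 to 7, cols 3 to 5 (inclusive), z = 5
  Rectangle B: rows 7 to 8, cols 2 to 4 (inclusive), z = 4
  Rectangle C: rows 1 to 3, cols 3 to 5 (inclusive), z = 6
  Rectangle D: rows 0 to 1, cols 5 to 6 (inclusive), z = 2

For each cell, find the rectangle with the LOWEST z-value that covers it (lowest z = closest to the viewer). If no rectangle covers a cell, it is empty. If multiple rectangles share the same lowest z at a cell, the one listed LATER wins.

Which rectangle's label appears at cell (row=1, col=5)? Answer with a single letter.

Answer: D

Derivation:
Check cell (1,5):
  A: rows 4-7 cols 3-5 -> outside (row miss)
  B: rows 7-8 cols 2-4 -> outside (row miss)
  C: rows 1-3 cols 3-5 z=6 -> covers; best now C (z=6)
  D: rows 0-1 cols 5-6 z=2 -> covers; best now D (z=2)
Winner: D at z=2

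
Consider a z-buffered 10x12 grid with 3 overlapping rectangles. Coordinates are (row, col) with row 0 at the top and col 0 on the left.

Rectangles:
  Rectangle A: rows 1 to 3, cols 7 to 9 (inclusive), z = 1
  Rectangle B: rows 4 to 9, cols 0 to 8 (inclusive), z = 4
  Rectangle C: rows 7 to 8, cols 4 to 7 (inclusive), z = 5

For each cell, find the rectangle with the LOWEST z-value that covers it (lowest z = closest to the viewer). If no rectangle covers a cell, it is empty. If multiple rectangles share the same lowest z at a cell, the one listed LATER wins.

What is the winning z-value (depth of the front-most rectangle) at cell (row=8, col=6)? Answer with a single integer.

Check cell (8,6):
  A: rows 1-3 cols 7-9 -> outside (row miss)
  B: rows 4-9 cols 0-8 z=4 -> covers; best now B (z=4)
  C: rows 7-8 cols 4-7 z=5 -> covers; best now B (z=4)
Winner: B at z=4

Answer: 4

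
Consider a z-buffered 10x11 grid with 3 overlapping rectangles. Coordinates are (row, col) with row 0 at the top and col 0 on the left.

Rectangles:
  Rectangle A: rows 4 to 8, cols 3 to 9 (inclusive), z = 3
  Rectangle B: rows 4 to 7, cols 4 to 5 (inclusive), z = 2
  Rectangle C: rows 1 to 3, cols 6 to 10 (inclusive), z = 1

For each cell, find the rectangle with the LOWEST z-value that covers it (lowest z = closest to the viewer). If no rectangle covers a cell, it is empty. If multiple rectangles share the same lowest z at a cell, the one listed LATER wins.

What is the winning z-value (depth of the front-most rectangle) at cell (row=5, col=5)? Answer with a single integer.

Check cell (5,5):
  A: rows 4-8 cols 3-9 z=3 -> covers; best now A (z=3)
  B: rows 4-7 cols 4-5 z=2 -> covers; best now B (z=2)
  C: rows 1-3 cols 6-10 -> outside (row miss)
Winner: B at z=2

Answer: 2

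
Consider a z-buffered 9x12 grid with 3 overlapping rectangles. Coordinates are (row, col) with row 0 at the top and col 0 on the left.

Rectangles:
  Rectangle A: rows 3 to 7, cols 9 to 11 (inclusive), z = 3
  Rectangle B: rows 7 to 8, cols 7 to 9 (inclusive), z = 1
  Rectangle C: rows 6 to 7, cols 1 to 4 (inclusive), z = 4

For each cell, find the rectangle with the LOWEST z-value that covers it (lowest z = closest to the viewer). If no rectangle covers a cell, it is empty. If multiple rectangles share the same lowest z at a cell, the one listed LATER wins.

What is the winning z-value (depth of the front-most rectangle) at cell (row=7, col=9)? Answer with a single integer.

Answer: 1

Derivation:
Check cell (7,9):
  A: rows 3-7 cols 9-11 z=3 -> covers; best now A (z=3)
  B: rows 7-8 cols 7-9 z=1 -> covers; best now B (z=1)
  C: rows 6-7 cols 1-4 -> outside (col miss)
Winner: B at z=1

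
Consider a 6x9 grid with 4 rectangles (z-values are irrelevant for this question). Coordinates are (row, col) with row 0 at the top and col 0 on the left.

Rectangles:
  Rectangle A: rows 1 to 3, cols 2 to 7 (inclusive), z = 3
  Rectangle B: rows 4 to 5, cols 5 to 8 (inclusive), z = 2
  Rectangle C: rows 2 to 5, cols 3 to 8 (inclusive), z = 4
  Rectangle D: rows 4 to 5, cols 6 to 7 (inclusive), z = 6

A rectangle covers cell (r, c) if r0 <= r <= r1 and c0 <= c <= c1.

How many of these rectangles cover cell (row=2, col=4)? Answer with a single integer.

Check cell (2,4):
  A: rows 1-3 cols 2-7 -> covers
  B: rows 4-5 cols 5-8 -> outside (row miss)
  C: rows 2-5 cols 3-8 -> covers
  D: rows 4-5 cols 6-7 -> outside (row miss)
Count covering = 2

Answer: 2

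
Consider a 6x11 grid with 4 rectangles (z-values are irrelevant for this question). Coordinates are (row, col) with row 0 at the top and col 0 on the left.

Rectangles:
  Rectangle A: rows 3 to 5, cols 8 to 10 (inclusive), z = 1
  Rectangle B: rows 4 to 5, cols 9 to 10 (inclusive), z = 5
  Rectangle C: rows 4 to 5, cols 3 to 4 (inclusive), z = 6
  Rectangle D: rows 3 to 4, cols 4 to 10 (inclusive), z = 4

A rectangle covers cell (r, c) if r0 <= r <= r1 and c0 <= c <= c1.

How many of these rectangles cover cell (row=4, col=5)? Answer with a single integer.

Check cell (4,5):
  A: rows 3-5 cols 8-10 -> outside (col miss)
  B: rows 4-5 cols 9-10 -> outside (col miss)
  C: rows 4-5 cols 3-4 -> outside (col miss)
  D: rows 3-4 cols 4-10 -> covers
Count covering = 1

Answer: 1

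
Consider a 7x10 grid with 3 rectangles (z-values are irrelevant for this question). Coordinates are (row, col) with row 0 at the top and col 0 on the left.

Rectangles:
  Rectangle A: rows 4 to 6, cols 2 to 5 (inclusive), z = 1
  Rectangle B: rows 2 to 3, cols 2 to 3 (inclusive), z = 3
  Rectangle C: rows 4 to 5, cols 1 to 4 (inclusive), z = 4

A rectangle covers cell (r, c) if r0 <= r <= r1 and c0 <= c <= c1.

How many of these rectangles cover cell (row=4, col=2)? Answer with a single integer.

Answer: 2

Derivation:
Check cell (4,2):
  A: rows 4-6 cols 2-5 -> covers
  B: rows 2-3 cols 2-3 -> outside (row miss)
  C: rows 4-5 cols 1-4 -> covers
Count covering = 2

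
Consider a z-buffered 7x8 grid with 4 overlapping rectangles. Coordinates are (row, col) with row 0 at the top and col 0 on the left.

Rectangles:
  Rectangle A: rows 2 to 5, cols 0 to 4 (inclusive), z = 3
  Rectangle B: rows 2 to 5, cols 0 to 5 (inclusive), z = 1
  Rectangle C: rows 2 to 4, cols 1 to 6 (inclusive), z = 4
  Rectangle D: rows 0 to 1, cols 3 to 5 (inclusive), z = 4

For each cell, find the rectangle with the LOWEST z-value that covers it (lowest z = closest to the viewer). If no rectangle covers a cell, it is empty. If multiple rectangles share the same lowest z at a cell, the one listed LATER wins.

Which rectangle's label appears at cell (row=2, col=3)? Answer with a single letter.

Check cell (2,3):
  A: rows 2-5 cols 0-4 z=3 -> covers; best now A (z=3)
  B: rows 2-5 cols 0-5 z=1 -> covers; best now B (z=1)
  C: rows 2-4 cols 1-6 z=4 -> covers; best now B (z=1)
  D: rows 0-1 cols 3-5 -> outside (row miss)
Winner: B at z=1

Answer: B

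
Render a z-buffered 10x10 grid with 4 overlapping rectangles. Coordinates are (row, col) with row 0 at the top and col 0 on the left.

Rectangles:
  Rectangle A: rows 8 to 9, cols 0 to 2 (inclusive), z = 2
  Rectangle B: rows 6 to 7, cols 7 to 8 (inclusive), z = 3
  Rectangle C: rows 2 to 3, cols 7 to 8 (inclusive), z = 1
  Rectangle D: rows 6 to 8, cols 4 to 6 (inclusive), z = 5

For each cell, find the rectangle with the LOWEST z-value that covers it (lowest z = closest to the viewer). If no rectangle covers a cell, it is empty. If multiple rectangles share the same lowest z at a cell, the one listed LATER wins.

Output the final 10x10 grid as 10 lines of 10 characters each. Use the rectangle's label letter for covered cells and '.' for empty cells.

..........
..........
.......CC.
.......CC.
..........
..........
....DDDBB.
....DDDBB.
AAA.DDD...
AAA.......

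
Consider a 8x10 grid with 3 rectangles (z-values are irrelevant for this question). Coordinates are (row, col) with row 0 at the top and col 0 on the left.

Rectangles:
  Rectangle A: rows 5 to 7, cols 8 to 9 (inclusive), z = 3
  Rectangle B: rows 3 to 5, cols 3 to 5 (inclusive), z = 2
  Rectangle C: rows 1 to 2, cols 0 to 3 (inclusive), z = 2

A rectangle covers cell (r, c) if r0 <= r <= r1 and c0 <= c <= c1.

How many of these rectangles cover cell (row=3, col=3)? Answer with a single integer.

Answer: 1

Derivation:
Check cell (3,3):
  A: rows 5-7 cols 8-9 -> outside (row miss)
  B: rows 3-5 cols 3-5 -> covers
  C: rows 1-2 cols 0-3 -> outside (row miss)
Count covering = 1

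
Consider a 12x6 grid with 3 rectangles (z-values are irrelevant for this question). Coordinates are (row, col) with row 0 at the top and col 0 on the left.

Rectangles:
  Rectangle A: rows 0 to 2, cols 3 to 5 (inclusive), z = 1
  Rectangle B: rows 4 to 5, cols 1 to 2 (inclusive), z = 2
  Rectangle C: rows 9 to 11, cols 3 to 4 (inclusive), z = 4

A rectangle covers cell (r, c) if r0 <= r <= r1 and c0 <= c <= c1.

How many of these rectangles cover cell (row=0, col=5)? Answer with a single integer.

Check cell (0,5):
  A: rows 0-2 cols 3-5 -> covers
  B: rows 4-5 cols 1-2 -> outside (row miss)
  C: rows 9-11 cols 3-4 -> outside (row miss)
Count covering = 1

Answer: 1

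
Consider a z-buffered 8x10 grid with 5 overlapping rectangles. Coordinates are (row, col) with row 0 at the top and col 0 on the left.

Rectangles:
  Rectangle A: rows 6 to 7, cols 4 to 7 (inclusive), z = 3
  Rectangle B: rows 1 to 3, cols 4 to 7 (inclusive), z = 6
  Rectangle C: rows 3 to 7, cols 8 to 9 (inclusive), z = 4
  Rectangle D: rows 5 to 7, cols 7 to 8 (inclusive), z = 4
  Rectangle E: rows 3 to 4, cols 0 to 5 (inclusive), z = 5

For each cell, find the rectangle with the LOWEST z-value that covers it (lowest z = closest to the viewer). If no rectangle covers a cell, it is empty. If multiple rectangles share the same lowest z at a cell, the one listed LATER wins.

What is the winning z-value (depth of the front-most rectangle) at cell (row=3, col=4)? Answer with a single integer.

Answer: 5

Derivation:
Check cell (3,4):
  A: rows 6-7 cols 4-7 -> outside (row miss)
  B: rows 1-3 cols 4-7 z=6 -> covers; best now B (z=6)
  C: rows 3-7 cols 8-9 -> outside (col miss)
  D: rows 5-7 cols 7-8 -> outside (row miss)
  E: rows 3-4 cols 0-5 z=5 -> covers; best now E (z=5)
Winner: E at z=5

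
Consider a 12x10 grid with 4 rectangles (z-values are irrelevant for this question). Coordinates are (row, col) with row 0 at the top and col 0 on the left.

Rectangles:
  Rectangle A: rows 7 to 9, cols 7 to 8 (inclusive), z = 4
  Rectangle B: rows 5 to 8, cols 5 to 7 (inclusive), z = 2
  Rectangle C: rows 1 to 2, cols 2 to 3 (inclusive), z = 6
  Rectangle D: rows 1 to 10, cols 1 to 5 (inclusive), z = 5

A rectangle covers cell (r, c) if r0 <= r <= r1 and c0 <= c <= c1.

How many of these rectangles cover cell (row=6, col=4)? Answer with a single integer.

Check cell (6,4):
  A: rows 7-9 cols 7-8 -> outside (row miss)
  B: rows 5-8 cols 5-7 -> outside (col miss)
  C: rows 1-2 cols 2-3 -> outside (row miss)
  D: rows 1-10 cols 1-5 -> covers
Count covering = 1

Answer: 1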